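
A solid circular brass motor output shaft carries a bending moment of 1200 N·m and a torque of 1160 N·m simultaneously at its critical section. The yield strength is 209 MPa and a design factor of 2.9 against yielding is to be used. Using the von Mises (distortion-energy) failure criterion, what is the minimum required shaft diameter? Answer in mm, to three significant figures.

d = 60.5 mm

σ_allow = σ_y/n = 209/2.9 = 72.07 MPa.
For a solid shaft σ_b = 32M/(πd³) and τ = 16T/(πd³), so the von Mises stress is σ' = (16/πd³)·√(4M²+3T²).
√(4M²+3T²) = √(4×(1.200×10^6)² + 3×(1.160×10^6)²) = 3.130×10^6 N·mm.
d³ = 16×3.130×10^6/(π×72.07) = 221200 mm³.
d = 60.48 mm.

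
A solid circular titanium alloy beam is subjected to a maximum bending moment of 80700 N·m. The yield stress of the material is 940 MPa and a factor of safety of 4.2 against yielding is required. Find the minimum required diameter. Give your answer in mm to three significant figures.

d = 154 mm

σ_allow = 940/4.2 = 223.8 MPa.
For a solid circular section σ = 32M/(πd³), so d³ = 32M/(π σ_allow) = 32×8.0700×10^7/(π×223.8) = 3.673×10^6 mm³.
d = 154.3 mm.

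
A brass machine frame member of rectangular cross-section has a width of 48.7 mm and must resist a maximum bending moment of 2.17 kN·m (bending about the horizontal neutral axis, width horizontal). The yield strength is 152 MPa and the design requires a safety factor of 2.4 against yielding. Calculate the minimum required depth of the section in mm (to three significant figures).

h = 65.0 mm

σ_allow = 152/2.4 = 63.33 MPa.
For a rectangular section σ = 6M/(bh²), so h² = 6M/(b σ_allow) = 6×2170000/(48.7×63.33) = 4221 mm².
h = 64.97 mm.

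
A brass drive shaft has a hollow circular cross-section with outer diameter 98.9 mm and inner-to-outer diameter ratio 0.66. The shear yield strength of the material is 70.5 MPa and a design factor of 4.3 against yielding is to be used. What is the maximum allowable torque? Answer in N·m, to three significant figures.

τ_allow = 70.5/4.3 = 16.40 MPa.
For a hollow shaft T_allow = τ_allow·πd_o³(1−k⁴)/16 with 1−k⁴ = 0.8103, so πd_o³(1−k⁴)/16 = 153900 mm³.
T_allow = 16.40×153900 = 2.523×10^6 N·mm = 2523 N·m.

T_allow = 2520 N·m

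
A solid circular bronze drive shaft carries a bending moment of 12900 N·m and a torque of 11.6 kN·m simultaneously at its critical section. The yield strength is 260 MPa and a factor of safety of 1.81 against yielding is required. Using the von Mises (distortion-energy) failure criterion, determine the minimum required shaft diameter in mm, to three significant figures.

σ_allow = σ_y/n = 260/1.81 = 143.6 MPa.
For a solid shaft σ_b = 32M/(πd³) and τ = 16T/(πd³), so the von Mises stress is σ' = (16/πd³)·√(4M²+3T²).
√(4M²+3T²) = √(4×(1.290×10^7)² + 3×(1.160×10^7)²) = 3.270×10^7 N·mm.
d³ = 16×3.270×10^7/(π×143.6) = 1.159×10^6 mm³.
d = 105.1 mm.

d = 105 mm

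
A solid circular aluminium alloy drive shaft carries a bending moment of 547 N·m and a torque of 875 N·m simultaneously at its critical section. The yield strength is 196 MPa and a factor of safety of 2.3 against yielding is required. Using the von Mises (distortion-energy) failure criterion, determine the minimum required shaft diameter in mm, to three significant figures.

σ_allow = σ_y/n = 196/2.3 = 85.22 MPa.
For a solid shaft σ_b = 32M/(πd³) and τ = 16T/(πd³), so the von Mises stress is σ' = (16/πd³)·√(4M²+3T²).
√(4M²+3T²) = √(4×(547000)² + 3×(875000)²) = 1.869×10^6 N·mm.
d³ = 16×1.869×10^6/(π×85.22) = 111700 mm³.
d = 48.16 mm.

d = 48.2 mm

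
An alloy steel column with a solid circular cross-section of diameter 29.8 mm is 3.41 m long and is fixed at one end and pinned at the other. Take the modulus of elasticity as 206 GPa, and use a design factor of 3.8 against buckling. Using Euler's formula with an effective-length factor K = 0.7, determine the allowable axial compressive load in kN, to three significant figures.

P_allow = 3.64 kN

I = πd⁴/64 = π×29.8⁴/64 = 38710 mm⁴.
Effective length L_e = KL = 0.7×3.41 m = 2387 mm.
Euler critical load P_cr = π²EI/L_e² = π²×206000×38710/2387² = 13810 N.
P_allow = P_cr/n = 13810/3.8 = 3635 N.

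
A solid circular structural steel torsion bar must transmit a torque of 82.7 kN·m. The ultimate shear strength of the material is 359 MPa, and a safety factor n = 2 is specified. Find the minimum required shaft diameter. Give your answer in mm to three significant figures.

d = 133 mm

Allowable shear stress τ_allow = 359/2 = 179.5 MPa.
For a solid shaft τ = 16T/(πd³), so d³ = 16T/(π τ_allow) = 16×8.2700×10^7/(π×179.5) = 2.346×10^6 mm³.
d = (2.346×10^6)^(1/3) = 132.9 mm.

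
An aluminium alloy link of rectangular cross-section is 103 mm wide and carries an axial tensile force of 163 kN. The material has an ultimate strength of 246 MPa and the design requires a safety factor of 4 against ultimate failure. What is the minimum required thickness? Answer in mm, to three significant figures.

σ_allow = 246/4 = 61.50 MPa.
Required area A = F/σ_allow = 163000/61.50 = 2650 mm².
t = A/w = 2650/103 = 25.73 mm.

t = 25.7 mm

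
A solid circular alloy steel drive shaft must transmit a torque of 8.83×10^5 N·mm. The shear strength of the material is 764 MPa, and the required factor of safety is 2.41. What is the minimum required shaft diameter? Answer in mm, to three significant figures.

Allowable shear stress τ_allow = 764/2.41 = 317.0 MPa.
For a solid shaft τ = 16T/(πd³), so d³ = 16T/(π τ_allow) = 16×883000/(π×317.0) = 14190 mm³.
d = (14190)^(1/3) = 24.21 mm.

d = 24.2 mm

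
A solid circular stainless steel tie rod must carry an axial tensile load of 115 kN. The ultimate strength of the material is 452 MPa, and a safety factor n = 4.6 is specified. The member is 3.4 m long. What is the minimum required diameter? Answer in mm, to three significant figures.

Allowable stress σ_allow = 452/4.6 = 98.26 MPa.
Required area A = F/σ_allow = 115000/98.26 = 1170 mm².
A = πd²/4 → d = √(4A/π) = 38.60 mm.

d = 38.6 mm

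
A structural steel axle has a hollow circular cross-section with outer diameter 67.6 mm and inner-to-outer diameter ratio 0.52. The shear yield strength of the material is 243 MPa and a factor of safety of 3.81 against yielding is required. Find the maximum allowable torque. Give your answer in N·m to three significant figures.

τ_allow = 243/3.81 = 63.78 MPa.
For a hollow shaft T_allow = τ_allow·πd_o³(1−k⁴)/16 with 1−k⁴ = 0.9269, so πd_o³(1−k⁴)/16 = 56220 mm³.
T_allow = 63.78×56220 = 3.586×10^6 N·mm = 3586 N·m.

T_allow = 3590 N·m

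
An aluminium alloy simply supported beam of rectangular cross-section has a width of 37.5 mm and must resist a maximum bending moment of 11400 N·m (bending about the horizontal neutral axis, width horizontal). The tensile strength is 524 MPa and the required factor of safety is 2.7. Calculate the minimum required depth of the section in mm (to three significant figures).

σ_allow = 524/2.7 = 194.1 MPa.
For a rectangular section σ = 6M/(bh²), so h² = 6M/(b σ_allow) = 6×1.1400×10^7/(37.5×194.1) = 9398 mm².
h = 96.95 mm.

h = 96.9 mm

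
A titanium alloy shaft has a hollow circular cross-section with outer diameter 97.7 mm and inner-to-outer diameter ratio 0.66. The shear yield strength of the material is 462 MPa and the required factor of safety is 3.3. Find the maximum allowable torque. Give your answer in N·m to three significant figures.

τ_allow = 462/3.3 = 140.0 MPa.
For a hollow shaft T_allow = τ_allow·πd_o³(1−k⁴)/16 with 1−k⁴ = 0.8103, so πd_o³(1−k⁴)/16 = 148400 mm³.
T_allow = 140.0×148400 = 2.077×10^7 N·mm = 20770 N·m.

T_allow = 20800 N·m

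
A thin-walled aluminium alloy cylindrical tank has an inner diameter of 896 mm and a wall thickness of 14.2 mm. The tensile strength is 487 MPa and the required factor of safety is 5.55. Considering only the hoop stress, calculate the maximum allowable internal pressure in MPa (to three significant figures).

p_allow = 2.78 MPa

σ_allow = 487/5.55 = 87.75 MPa.
σ_h = pD/(2t) → p_allow = 2σ_allow t/D = 2×87.75×14.2/896 = 2.781 MPa.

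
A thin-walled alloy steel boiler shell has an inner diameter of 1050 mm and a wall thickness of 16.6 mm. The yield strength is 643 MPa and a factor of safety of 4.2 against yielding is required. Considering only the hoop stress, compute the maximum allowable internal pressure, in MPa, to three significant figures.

σ_allow = 643/4.2 = 153.1 MPa.
σ_h = pD/(2t) → p_allow = 2σ_allow t/D = 2×153.1×16.6/1050 = 4.841 MPa.

p_allow = 4.84 MPa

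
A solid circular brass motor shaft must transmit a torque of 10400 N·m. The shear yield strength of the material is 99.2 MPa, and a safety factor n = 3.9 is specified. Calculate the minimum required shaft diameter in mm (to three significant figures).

d = 128 mm

Allowable shear stress τ_allow = 99.2/3.9 = 25.44 MPa.
For a solid shaft τ = 16T/(πd³), so d³ = 16T/(π τ_allow) = 16×1.0400×10^7/(π×25.44) = 2.082×10^6 mm³.
d = (2.082×10^6)^(1/3) = 127.7 mm.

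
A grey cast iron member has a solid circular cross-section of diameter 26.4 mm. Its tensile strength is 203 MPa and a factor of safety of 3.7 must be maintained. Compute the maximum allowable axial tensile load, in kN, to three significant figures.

σ_allow = 203/3.7 = 54.86 MPa.
A = πd²/4 = π×26.4²/4 = 547.4 mm².
F_allow = σ_allow × A = 54.86×547.4 = 30030 N.

F_allow = 30.0 kN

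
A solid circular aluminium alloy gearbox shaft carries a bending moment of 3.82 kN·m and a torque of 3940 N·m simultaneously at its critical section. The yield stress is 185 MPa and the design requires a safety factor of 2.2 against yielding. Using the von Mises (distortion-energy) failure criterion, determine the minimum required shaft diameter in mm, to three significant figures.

σ_allow = σ_y/n = 185/2.2 = 84.09 MPa.
For a solid shaft σ_b = 32M/(πd³) and τ = 16T/(πd³), so the von Mises stress is σ' = (16/πd³)·√(4M²+3T²).
√(4M²+3T²) = √(4×(3.820×10^6)² + 3×(3.940×10^6)²) = 1.024×10^7 N·mm.
d³ = 16×1.024×10^7/(π×84.09) = 620400 mm³.
d = 85.29 mm.

d = 85.3 mm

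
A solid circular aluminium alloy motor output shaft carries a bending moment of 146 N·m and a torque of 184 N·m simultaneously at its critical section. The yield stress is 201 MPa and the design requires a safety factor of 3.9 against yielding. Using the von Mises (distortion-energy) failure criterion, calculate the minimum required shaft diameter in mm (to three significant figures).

σ_allow = σ_y/n = 201/3.9 = 51.54 MPa.
For a solid shaft σ_b = 32M/(πd³) and τ = 16T/(πd³), so the von Mises stress is σ' = (16/πd³)·√(4M²+3T²).
√(4M²+3T²) = √(4×(146000)² + 3×(184000)²) = 432200 N·mm.
d³ = 16×432200/(π×51.54) = 42710 mm³.
d = 34.96 mm.

d = 35.0 mm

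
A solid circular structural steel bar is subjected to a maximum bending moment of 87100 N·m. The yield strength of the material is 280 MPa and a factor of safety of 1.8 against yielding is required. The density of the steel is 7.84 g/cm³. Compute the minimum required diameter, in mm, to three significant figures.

d = 179 mm

σ_allow = 280/1.8 = 155.6 MPa.
For a solid circular section σ = 32M/(πd³), so d³ = 32M/(π σ_allow) = 32×8.7100×10^7/(π×155.6) = 5.703×10^6 mm³.
d = 178.7 mm.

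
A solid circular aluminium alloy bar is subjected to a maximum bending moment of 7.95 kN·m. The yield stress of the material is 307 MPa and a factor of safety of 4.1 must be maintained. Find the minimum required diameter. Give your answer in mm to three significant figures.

σ_allow = 307/4.1 = 74.88 MPa.
For a solid circular section σ = 32M/(πd³), so d³ = 32M/(π σ_allow) = 32×7950000/(π×74.88) = 1.081×10^6 mm³.
d = 102.6 mm.

d = 103 mm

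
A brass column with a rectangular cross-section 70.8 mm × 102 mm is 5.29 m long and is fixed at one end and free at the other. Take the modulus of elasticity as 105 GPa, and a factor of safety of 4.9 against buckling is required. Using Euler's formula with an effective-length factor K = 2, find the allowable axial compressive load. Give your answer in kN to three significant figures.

Buckling occurs about the weak axis: I_min = h·b³/12 = 102×70.8³/12 = 3.017×10^6 mm⁴ (b = 70.8 mm is the smaller dimension).
Effective length L_e = KL = 2×5.29 m = 10580 mm.
Euler critical load P_cr = π²EI/L_e² = π²×105000×3.017×10^6/10580² = 27930 N.
P_allow = P_cr/n = 27930/4.9 = 5700 N.

P_allow = 5.70 kN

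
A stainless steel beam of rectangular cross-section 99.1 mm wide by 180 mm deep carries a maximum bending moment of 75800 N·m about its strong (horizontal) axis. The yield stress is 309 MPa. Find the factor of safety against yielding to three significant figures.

n = 2.18

Section modulus S = bh²/6 = 99.1×180²/6 = 535100 mm³.
σ = M/S = 7.5800×10^7/535100 = 141.6 MPa.
n = 309/141.6 = 2.182.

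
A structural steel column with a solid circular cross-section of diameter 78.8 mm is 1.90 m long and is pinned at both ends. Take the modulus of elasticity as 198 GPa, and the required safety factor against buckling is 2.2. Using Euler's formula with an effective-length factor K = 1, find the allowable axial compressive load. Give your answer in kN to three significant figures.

P_allow = 466 kN

I = πd⁴/64 = π×78.8⁴/64 = 1.893×10^6 mm⁴.
Effective length L_e = KL = 1×1.90 m = 1900 mm.
Euler critical load P_cr = π²EI/L_e² = π²×198000×1.893×10^6/1900² = 1.025×10^6 N.
P_allow = P_cr/n = 1.025×10^6/2.2 = 465700 N.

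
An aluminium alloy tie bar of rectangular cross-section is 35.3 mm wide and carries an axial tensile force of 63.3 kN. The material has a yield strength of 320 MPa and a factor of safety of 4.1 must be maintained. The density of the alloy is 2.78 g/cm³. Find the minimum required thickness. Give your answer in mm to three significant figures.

t = 23.0 mm

σ_allow = 320/4.1 = 78.05 MPa.
Required area A = F/σ_allow = 63300/78.05 = 811.0 mm².
t = A/w = 811.0/35.3 = 22.98 mm.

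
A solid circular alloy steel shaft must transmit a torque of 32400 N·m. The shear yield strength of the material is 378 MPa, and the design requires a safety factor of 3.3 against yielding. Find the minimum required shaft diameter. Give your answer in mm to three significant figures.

Allowable shear stress τ_allow = 378/3.3 = 114.5 MPa.
For a solid shaft τ = 16T/(πd³), so d³ = 16T/(π τ_allow) = 16×3.2400×10^7/(π×114.5) = 1.441×10^6 mm³.
d = (1.441×10^6)^(1/3) = 112.9 mm.

d = 113 mm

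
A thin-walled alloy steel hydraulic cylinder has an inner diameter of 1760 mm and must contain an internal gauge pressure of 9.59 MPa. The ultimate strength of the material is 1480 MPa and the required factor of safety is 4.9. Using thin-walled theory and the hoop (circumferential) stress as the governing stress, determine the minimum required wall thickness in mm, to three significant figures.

σ_allow = 1480/4.9 = 302.0 MPa.
Hoop stress σ_h = pD/(2t), so t = pD/(2σ_allow) = 9.59×1760/(2×302.0) = 27.94 mm.

t = 27.9 mm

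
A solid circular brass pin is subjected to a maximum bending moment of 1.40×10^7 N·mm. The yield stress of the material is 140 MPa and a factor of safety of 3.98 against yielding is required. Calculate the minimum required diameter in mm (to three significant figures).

d = 159 mm

σ_allow = 140/3.98 = 35.18 MPa.
For a solid circular section σ = 32M/(πd³), so d³ = 32M/(π σ_allow) = 32×1.4000×10^7/(π×35.18) = 4.054×10^6 mm³.
d = 159.5 mm.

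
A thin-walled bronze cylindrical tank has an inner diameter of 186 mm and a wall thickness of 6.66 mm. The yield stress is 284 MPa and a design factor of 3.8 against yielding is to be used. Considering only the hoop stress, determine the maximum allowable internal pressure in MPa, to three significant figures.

σ_allow = 284/3.8 = 74.74 MPa.
σ_h = pD/(2t) → p_allow = 2σ_allow t/D = 2×74.74×6.66/186 = 5.352 MPa.

p_allow = 5.35 MPa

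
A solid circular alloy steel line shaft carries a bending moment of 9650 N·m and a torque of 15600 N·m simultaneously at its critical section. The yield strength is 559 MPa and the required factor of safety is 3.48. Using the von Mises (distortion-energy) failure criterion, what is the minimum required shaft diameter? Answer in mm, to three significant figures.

d = 102 mm

σ_allow = σ_y/n = 559/3.48 = 160.6 MPa.
For a solid shaft σ_b = 32M/(πd³) and τ = 16T/(πd³), so the von Mises stress is σ' = (16/πd³)·√(4M²+3T²).
√(4M²+3T²) = √(4×(9.650×10^6)² + 3×(1.560×10^7)²) = 3.320×10^7 N·mm.
d³ = 16×3.320×10^7/(π×160.6) = 1.053×10^6 mm³.
d = 101.7 mm.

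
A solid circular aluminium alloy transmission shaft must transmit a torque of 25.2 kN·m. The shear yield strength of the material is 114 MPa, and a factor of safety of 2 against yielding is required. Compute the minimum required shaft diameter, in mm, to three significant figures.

Allowable shear stress τ_allow = 114/2 = 57.00 MPa.
For a solid shaft τ = 16T/(πd³), so d³ = 16T/(π τ_allow) = 16×2.5200×10^7/(π×57.00) = 2.252×10^6 mm³.
d = (2.252×10^6)^(1/3) = 131.1 mm.

d = 131 mm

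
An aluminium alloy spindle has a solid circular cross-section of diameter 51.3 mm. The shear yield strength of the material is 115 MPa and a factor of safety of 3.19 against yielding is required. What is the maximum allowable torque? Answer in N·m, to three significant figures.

T_allow = 956 N·m

τ_allow = 115/3.19 = 36.05 MPa.
For a solid shaft T_allow = τ_allow·πd³/16; πd³/16 = π×51.3³/16 = 26510 mm³.
T_allow = 36.05×26510 = 955600 N·mm = 955.6 N·m.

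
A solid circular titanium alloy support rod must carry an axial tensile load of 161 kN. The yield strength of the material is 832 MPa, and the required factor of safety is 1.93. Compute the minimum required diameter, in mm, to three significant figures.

d = 21.8 mm

Allowable stress σ_allow = 832/1.93 = 431.1 MPa.
Required area A = F/σ_allow = 161000/431.1 = 373.5 mm².
A = πd²/4 → d = √(4A/π) = 21.81 mm.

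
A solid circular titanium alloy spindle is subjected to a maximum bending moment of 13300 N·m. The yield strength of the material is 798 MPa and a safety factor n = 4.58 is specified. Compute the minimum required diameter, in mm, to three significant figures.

d = 92.0 mm

σ_allow = 798/4.58 = 174.2 MPa.
For a solid circular section σ = 32M/(πd³), so d³ = 32M/(π σ_allow) = 32×1.3300×10^7/(π×174.2) = 777500 mm³.
d = 91.95 mm.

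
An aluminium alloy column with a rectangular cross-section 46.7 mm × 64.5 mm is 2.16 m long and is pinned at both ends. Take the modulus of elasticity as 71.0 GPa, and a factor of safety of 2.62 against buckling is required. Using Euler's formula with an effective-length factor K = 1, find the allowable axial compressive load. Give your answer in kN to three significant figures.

P_allow = 31.4 kN

Buckling occurs about the weak axis: I_min = h·b³/12 = 64.5×46.7³/12 = 547400 mm⁴ (b = 46.7 mm is the smaller dimension).
Effective length L_e = KL = 1×2.16 m = 2160 mm.
Euler critical load P_cr = π²EI/L_e² = π²×71000×547400/2160² = 82220 N.
P_allow = P_cr/n = 82220/2.62 = 31380 N.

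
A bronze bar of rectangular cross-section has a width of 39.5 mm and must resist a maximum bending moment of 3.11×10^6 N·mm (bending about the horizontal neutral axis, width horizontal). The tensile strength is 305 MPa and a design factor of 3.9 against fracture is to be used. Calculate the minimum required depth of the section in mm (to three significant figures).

h = 77.7 mm

σ_allow = 305/3.9 = 78.21 MPa.
For a rectangular section σ = 6M/(bh²), so h² = 6M/(b σ_allow) = 6×3110000/(39.5×78.21) = 6041 mm².
h = 77.72 mm.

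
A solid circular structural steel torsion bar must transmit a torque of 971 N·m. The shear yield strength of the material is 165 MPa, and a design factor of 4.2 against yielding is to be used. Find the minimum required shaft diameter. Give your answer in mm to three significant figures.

Allowable shear stress τ_allow = 165/4.2 = 39.29 MPa.
For a solid shaft τ = 16T/(πd³), so d³ = 16T/(π τ_allow) = 16×971000/(π×39.29) = 125900 mm³.
d = (125900)^(1/3) = 50.12 mm.

d = 50.1 mm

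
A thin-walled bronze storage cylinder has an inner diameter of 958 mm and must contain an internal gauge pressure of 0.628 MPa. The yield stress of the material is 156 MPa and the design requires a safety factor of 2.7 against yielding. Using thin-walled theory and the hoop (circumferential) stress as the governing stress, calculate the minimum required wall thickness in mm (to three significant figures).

σ_allow = 156/2.7 = 57.78 MPa.
Hoop stress σ_h = pD/(2t), so t = pD/(2σ_allow) = 0.628×958/(2×57.78) = 5.206 mm.

t = 5.21 mm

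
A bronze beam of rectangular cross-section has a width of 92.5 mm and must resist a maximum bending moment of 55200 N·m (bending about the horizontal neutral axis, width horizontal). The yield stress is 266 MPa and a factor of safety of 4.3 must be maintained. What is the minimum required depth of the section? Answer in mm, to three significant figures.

h = 241 mm

σ_allow = 266/4.3 = 61.86 MPa.
For a rectangular section σ = 6M/(bh²), so h² = 6M/(b σ_allow) = 6×5.5200×10^7/(92.5×61.86) = 57880 mm².
h = 240.6 mm.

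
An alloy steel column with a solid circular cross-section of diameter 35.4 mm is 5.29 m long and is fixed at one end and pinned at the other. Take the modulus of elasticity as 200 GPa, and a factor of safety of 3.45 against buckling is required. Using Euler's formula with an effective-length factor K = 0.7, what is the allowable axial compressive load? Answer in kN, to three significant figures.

I = πd⁴/64 = π×35.4⁴/64 = 77090 mm⁴.
Effective length L_e = KL = 0.7×5.29 m = 3703 mm.
Euler critical load P_cr = π²EI/L_e² = π²×200000×77090/3703² = 11100 N.
P_allow = P_cr/n = 11100/3.45 = 3217 N.

P_allow = 3.22 kN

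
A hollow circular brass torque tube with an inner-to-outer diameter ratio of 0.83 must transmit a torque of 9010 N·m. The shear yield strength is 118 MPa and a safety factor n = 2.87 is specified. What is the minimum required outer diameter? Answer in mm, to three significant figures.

d_o = 129 mm

τ_allow = 118/2.87 = 41.11 MPa.
For a hollow shaft τ = 16T/[πd_o³(1−k⁴)] with k = 0.83, so 1−k⁴ = 0.5254.
d_o³ = 16T/[π τ_allow (1−k⁴)] = 16×9010000/(π×41.11×0.5254) = 2.124×10^6 mm³.
d_o = 128.5 mm.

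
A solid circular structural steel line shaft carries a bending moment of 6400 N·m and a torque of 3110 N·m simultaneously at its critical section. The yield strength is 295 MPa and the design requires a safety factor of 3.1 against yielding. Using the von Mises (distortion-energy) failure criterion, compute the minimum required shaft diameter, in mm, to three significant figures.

σ_allow = σ_y/n = 295/3.1 = 95.16 MPa.
For a solid shaft σ_b = 32M/(πd³) and τ = 16T/(πd³), so the von Mises stress is σ' = (16/πd³)·√(4M²+3T²).
√(4M²+3T²) = √(4×(6.400×10^6)² + 3×(3.110×10^6)²) = 1.389×10^7 N·mm.
d³ = 16×1.389×10^7/(π×95.16) = 743200 mm³.
d = 90.58 mm.

d = 90.6 mm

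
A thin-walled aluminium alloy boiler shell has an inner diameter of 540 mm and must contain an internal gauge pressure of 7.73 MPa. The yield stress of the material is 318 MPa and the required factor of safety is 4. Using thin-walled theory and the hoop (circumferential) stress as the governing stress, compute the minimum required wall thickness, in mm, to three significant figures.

t = 26.3 mm

σ_allow = 318/4 = 79.50 MPa.
Hoop stress σ_h = pD/(2t), so t = pD/(2σ_allow) = 7.73×540/(2×79.50) = 26.25 mm.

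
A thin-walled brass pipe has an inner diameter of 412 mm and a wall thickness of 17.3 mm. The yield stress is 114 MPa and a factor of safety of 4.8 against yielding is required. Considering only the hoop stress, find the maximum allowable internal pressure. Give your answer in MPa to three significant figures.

p_allow = 1.99 MPa

σ_allow = 114/4.8 = 23.75 MPa.
σ_h = pD/(2t) → p_allow = 2σ_allow t/D = 2×23.75×17.3/412 = 1.995 MPa.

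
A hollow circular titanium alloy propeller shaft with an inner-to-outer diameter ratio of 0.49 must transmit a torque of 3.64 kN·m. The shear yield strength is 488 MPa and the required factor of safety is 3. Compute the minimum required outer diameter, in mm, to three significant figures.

τ_allow = 488/3 = 162.7 MPa.
For a hollow shaft τ = 16T/[πd_o³(1−k⁴)] with k = 0.49, so 1−k⁴ = 0.9424.
d_o³ = 16T/[π τ_allow (1−k⁴)] = 16×3640000/(π×162.7×0.9424) = 120900 mm³.
d_o = 49.45 mm.

d_o = 49.5 mm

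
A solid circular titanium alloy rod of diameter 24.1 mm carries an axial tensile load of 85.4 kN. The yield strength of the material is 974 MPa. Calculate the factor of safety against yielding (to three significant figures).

A = πd²/4 = 456.2 mm².
σ = F/A = 85400/456.2 = 187.2 MPa.
n = 974/187.2 = 5.203.

n = 5.20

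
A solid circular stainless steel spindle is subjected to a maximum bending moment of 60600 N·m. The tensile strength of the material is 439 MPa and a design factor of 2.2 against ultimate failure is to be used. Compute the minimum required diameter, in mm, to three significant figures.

σ_allow = 439/2.2 = 199.5 MPa.
For a solid circular section σ = 32M/(πd³), so d³ = 32M/(π σ_allow) = 32×6.0600×10^7/(π×199.5) = 3.093×10^6 mm³.
d = 145.7 mm.

d = 146 mm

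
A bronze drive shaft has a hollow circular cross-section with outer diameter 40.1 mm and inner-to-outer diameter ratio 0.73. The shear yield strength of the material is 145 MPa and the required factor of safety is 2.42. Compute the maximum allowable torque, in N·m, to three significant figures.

τ_allow = 145/2.42 = 59.92 MPa.
For a hollow shaft T_allow = τ_allow·πd_o³(1−k⁴)/16 with 1−k⁴ = 0.7160, so πd_o³(1−k⁴)/16 = 9065 mm³.
T_allow = 59.92×9065 = 543200 N·mm = 543.2 N·m.

T_allow = 543 N·m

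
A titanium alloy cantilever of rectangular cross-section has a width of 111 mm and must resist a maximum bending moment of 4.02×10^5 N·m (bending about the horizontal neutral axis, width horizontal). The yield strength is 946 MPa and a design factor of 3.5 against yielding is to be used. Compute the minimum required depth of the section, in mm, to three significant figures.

σ_allow = 946/3.5 = 270.3 MPa.
For a rectangular section σ = 6M/(bh²), so h² = 6M/(b σ_allow) = 6×4.0200×10^8/(111×270.3) = 80400 mm².
h = 283.5 mm.

h = 284 mm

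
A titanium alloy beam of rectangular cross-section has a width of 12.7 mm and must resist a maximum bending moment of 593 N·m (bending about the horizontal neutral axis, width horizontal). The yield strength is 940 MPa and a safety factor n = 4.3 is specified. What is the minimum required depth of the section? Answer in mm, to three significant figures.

h = 35.8 mm

σ_allow = 940/4.3 = 218.6 MPa.
For a rectangular section σ = 6M/(bh²), so h² = 6M/(b σ_allow) = 6×593000/(12.7×218.6) = 1282 mm².
h = 35.80 mm.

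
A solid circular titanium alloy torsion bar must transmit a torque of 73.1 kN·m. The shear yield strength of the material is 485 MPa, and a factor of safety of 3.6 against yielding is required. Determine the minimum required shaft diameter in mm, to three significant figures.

Allowable shear stress τ_allow = 485/3.6 = 134.7 MPa.
For a solid shaft τ = 16T/(πd³), so d³ = 16T/(π τ_allow) = 16×7.3100×10^7/(π×134.7) = 2.763×10^6 mm³.
d = (2.763×10^6)^(1/3) = 140.3 mm.

d = 140 mm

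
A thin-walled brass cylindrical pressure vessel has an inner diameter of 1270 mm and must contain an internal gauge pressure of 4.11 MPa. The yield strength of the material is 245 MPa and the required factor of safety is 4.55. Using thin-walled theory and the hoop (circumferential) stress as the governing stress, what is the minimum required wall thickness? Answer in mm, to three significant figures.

σ_allow = 245/4.55 = 53.85 MPa.
Hoop stress σ_h = pD/(2t), so t = pD/(2σ_allow) = 4.11×1270/(2×53.85) = 48.47 mm.

t = 48.5 mm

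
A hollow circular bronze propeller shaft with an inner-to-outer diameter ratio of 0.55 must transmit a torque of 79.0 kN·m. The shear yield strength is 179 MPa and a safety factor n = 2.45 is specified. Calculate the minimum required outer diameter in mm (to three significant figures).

d_o = 182 mm

τ_allow = 179/2.45 = 73.06 MPa.
For a hollow shaft τ = 16T/[πd_o³(1−k⁴)] with k = 0.55, so 1−k⁴ = 0.9085.
d_o³ = 16T/[π τ_allow (1−k⁴)] = 16×7.9000×10^7/(π×73.06×0.9085) = 6.062×10^6 mm³.
d_o = 182.3 mm.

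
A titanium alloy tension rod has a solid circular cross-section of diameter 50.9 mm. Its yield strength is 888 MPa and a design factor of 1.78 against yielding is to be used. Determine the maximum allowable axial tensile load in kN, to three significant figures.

σ_allow = 888/1.78 = 498.9 MPa.
A = πd²/4 = π×50.9²/4 = 2035 mm².
F_allow = σ_allow × A = 498.9×2035 = 1.015×10^6 N.

F_allow = 1020 kN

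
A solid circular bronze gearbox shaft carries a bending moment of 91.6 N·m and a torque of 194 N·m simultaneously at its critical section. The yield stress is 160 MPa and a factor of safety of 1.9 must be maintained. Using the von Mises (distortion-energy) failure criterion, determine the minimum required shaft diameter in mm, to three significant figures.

d = 28.5 mm

σ_allow = σ_y/n = 160/1.9 = 84.21 MPa.
For a solid shaft σ_b = 32M/(πd³) and τ = 16T/(πd³), so the von Mises stress is σ' = (16/πd³)·√(4M²+3T²).
√(4M²+3T²) = √(4×(91600)² + 3×(194000)²) = 382700 N·mm.
d³ = 16×382700/(π×84.21) = 23150 mm³.
d = 28.50 mm.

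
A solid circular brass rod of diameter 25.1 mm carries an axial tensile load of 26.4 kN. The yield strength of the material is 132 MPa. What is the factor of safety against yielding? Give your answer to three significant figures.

n = 2.47

A = πd²/4 = 494.8 mm².
σ = F/A = 26400/494.8 = 53.35 MPa.
n = 132/53.35 = 2.474.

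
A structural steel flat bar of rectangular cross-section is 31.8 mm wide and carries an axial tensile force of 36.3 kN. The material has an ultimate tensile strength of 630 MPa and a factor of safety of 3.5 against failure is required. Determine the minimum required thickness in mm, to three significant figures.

σ_allow = 630/3.5 = 180.0 MPa.
Required area A = F/σ_allow = 36300/180.0 = 201.7 mm².
t = A/w = 201.7/31.8 = 6.342 mm.

t = 6.34 mm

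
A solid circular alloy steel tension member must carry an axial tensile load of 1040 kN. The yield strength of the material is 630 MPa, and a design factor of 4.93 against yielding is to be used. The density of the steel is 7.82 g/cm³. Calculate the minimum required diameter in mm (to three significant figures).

Allowable stress σ_allow = 630/4.93 = 127.8 MPa.
Required area A = F/σ_allow = 1040000/127.8 = 8138 mm².
A = πd²/4 → d = √(4A/π) = 101.8 mm.

d = 102 mm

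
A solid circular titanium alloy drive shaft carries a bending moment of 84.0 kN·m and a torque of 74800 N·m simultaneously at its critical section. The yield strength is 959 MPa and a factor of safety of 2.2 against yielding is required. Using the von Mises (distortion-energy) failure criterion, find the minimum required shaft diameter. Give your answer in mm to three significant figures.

d = 135 mm

σ_allow = σ_y/n = 959/2.2 = 435.9 MPa.
For a solid shaft σ_b = 32M/(πd³) and τ = 16T/(πd³), so the von Mises stress is σ' = (16/πd³)·√(4M²+3T²).
√(4M²+3T²) = √(4×(8.400×10^7)² + 3×(7.480×10^7)²) = 2.122×10^8 N·mm.
d³ = 16×2.122×10^8/(π×435.9) = 2.479×10^6 mm³.
d = 135.3 mm.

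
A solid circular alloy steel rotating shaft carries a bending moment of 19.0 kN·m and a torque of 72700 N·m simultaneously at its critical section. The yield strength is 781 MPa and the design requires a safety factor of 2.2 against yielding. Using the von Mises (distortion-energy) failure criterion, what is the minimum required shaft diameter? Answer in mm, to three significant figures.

σ_allow = σ_y/n = 781/2.2 = 355.0 MPa.
For a solid shaft σ_b = 32M/(πd³) and τ = 16T/(πd³), so the von Mises stress is σ' = (16/πd³)·√(4M²+3T²).
√(4M²+3T²) = √(4×(1.900×10^7)² + 3×(7.270×10^7)²) = 1.315×10^8 N·mm.
d³ = 16×1.315×10^8/(π×355.0) = 1.887×10^6 mm³.
d = 123.6 mm.

d = 124 mm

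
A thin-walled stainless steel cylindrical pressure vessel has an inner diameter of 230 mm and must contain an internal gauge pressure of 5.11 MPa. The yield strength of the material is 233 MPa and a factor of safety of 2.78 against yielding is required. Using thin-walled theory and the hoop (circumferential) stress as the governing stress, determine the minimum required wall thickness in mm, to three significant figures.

t = 7.01 mm

σ_allow = 233/2.78 = 83.81 MPa.
Hoop stress σ_h = pD/(2t), so t = pD/(2σ_allow) = 5.11×230/(2×83.81) = 7.011 mm.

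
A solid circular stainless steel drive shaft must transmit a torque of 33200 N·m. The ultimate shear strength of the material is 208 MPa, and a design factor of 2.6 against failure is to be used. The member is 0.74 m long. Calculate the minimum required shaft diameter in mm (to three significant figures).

d = 128 mm

Allowable shear stress τ_allow = 208/2.6 = 80.00 MPa.
For a solid shaft τ = 16T/(πd³), so d³ = 16T/(π τ_allow) = 16×3.3200×10^7/(π×80.00) = 2.114×10^6 mm³.
d = (2.114×10^6)^(1/3) = 128.3 mm.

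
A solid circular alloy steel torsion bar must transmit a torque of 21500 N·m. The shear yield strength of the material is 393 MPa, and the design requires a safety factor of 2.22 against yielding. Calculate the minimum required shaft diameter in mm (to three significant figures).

d = 85.2 mm

Allowable shear stress τ_allow = 393/2.22 = 177.0 MPa.
For a solid shaft τ = 16T/(πd³), so d³ = 16T/(π τ_allow) = 16×2.1500×10^7/(π×177.0) = 618500 mm³.
d = (618500)^(1/3) = 85.20 mm.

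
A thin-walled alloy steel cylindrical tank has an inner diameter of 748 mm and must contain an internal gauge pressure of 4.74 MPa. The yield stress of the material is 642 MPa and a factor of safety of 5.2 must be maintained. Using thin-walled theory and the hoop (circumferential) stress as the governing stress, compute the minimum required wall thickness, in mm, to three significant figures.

t = 14.4 mm

σ_allow = 642/5.2 = 123.5 MPa.
Hoop stress σ_h = pD/(2t), so t = pD/(2σ_allow) = 4.74×748/(2×123.5) = 14.36 mm.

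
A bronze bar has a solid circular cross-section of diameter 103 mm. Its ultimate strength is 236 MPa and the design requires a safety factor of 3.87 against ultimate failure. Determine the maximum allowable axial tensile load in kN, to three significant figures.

σ_allow = 236/3.87 = 60.98 MPa.
A = πd²/4 = π×103²/4 = 8332 mm².
F_allow = σ_allow × A = 60.98×8332 = 508100 N.

F_allow = 508 kN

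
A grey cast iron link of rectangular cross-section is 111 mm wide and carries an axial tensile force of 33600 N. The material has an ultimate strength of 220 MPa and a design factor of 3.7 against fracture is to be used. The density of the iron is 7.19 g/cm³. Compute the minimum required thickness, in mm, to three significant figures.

σ_allow = 220/3.7 = 59.46 MPa.
Required area A = F/σ_allow = 33600/59.46 = 565.1 mm².
t = A/w = 565.1/111 = 5.091 mm.

t = 5.09 mm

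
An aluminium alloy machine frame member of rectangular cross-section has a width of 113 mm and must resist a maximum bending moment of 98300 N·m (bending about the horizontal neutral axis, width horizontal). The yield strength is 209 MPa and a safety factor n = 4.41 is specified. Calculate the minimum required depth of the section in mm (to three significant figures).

σ_allow = 209/4.41 = 47.39 MPa.
For a rectangular section σ = 6M/(bh²), so h² = 6M/(b σ_allow) = 6×9.8300×10^7/(113×47.39) = 110100 mm².
h = 331.9 mm.

h = 332 mm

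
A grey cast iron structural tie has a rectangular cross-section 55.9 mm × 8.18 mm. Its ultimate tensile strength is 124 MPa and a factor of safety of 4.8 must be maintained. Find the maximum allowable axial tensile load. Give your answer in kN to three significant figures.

σ_allow = 124/4.8 = 25.83 MPa.
A = 55.9×8.18 = 457.3 mm².
F_allow = σ_allow × A = 25.83×457.3 = 11810 N.

F_allow = 11.8 kN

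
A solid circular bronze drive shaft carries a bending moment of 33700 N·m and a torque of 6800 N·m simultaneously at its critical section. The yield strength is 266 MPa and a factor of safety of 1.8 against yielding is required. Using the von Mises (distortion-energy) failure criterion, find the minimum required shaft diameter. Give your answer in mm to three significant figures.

d = 133 mm

σ_allow = σ_y/n = 266/1.8 = 147.8 MPa.
For a solid shaft σ_b = 32M/(πd³) and τ = 16T/(πd³), so the von Mises stress is σ' = (16/πd³)·√(4M²+3T²).
√(4M²+3T²) = √(4×(3.370×10^7)² + 3×(6.800×10^6)²) = 6.842×10^7 N·mm.
d³ = 16×6.842×10^7/(π×147.8) = 2.358×10^6 mm³.
d = 133.1 mm.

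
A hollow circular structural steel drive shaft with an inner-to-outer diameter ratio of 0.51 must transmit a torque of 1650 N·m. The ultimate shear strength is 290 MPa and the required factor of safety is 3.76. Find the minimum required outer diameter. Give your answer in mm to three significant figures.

τ_allow = 290/3.76 = 77.13 MPa.
For a hollow shaft τ = 16T/[πd_o³(1−k⁴)] with k = 0.51, so 1−k⁴ = 0.9323.
d_o³ = 16T/[π τ_allow (1−k⁴)] = 16×1650000/(π×77.13×0.9323) = 116900 mm³.
d_o = 48.89 mm.

d_o = 48.9 mm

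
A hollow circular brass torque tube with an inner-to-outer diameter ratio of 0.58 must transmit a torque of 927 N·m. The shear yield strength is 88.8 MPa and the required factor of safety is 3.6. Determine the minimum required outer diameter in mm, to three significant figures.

d_o = 60.0 mm

τ_allow = 88.8/3.6 = 24.67 MPa.
For a hollow shaft τ = 16T/[πd_o³(1−k⁴)] with k = 0.58, so 1−k⁴ = 0.8868.
d_o³ = 16T/[π τ_allow (1−k⁴)] = 16×927000/(π×24.67×0.8868) = 215800 mm³.
d_o = 59.98 mm.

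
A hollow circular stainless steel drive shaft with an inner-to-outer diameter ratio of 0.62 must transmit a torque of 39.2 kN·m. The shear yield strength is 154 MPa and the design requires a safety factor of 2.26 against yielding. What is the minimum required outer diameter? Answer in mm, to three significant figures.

τ_allow = 154/2.26 = 68.14 MPa.
For a hollow shaft τ = 16T/[πd_o³(1−k⁴)] with k = 0.62, so 1−k⁴ = 0.8522.
d_o³ = 16T/[π τ_allow (1−k⁴)] = 16×3.9200×10^7/(π×68.14×0.8522) = 3.438×10^6 mm³.
d_o = 150.9 mm.

d_o = 151 mm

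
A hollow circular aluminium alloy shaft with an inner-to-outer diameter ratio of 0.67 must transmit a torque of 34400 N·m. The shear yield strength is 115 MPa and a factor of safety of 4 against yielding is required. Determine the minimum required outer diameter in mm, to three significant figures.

d_o = 197 mm

τ_allow = 115/4 = 28.75 MPa.
For a hollow shaft τ = 16T/[πd_o³(1−k⁴)] with k = 0.67, so 1−k⁴ = 0.7985.
d_o³ = 16T/[π τ_allow (1−k⁴)] = 16×3.4400×10^7/(π×28.75×0.7985) = 7.632×10^6 mm³.
d_o = 196.9 mm.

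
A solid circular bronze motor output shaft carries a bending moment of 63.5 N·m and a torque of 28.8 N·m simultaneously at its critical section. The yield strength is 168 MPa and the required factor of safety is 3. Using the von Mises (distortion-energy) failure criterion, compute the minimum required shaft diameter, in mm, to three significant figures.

σ_allow = σ_y/n = 168/3 = 56.00 MPa.
For a solid shaft σ_b = 32M/(πd³) and τ = 16T/(πd³), so the von Mises stress is σ' = (16/πd³)·√(4M²+3T²).
√(4M²+3T²) = √(4×(63500)² + 3×(28800)²) = 136400 N·mm.
d³ = 16×136400/(π×56.00) = 12410 mm³.
d = 23.15 mm.

d = 23.2 mm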